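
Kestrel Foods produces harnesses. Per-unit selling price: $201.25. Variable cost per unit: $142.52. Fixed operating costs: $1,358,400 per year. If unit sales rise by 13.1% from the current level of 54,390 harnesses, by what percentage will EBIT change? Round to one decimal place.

+22.8%

At 54,390 units, contribution = 54,390 × $58.73 = $3,194,324.70.
Operating income = contribution − fixed costs = $3,194,324.70 − $1,358,400 = $1,835,924.70.
Degree of operating leverage = $3,194,324.70 / $1,835,924.70 = 1.7399.
%ΔEBIT = DOL × %ΔSales = 1.7399 × +13.1% = +22.8%.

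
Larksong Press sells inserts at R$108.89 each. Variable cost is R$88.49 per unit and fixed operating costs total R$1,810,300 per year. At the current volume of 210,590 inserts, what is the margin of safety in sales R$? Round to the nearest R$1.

Each unit contributes R$108.89 − R$88.49 = R$20.40. Break-even units = R$1,810,300 ÷ R$20.40 = 88,740.20; break-even revenue = 88,740.20 × R$108.89 = R$9,662,919.95.
Current sales = 210,590 × R$108.89 = R$22,931,145.10.
Margin of safety = R$22,931,145.10 − R$9,662,919.95 = R$13,268,225.

R$13,268,225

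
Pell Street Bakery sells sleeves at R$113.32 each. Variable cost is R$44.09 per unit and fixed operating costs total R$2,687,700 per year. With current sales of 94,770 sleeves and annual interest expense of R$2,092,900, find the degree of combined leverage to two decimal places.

3.69

Contribution at this volume is 94,770 × R$69.23 = R$6,560,927.10.
Subtracting fixed costs: EBIT = R$6,560,927.10 − R$2,687,700 = R$3,873,227.10. Interest = R$2,092,900.00.
DOL = R$6,560,927.10 ÷ R$3,873,227.10 = 1.6939; DFL = R$3,873,227.10 ÷ R$1,780,327.10 = 2.1756.
Combined leverage = 1.6939 × 2.1756 = 3.6852.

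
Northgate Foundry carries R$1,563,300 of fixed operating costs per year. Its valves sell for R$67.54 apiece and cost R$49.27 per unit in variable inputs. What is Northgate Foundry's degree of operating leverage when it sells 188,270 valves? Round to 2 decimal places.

Contribution at this volume is 188,270 × R$18.27 = R$3,439,692.90.
Subtracting fixed costs: EBIT = R$3,439,692.90 − R$1,563,300 = R$1,876,392.90.
So DOL = total CM / EBIT = R$3,439,692.90 / R$1,876,392.90 = 1.8331.

1.83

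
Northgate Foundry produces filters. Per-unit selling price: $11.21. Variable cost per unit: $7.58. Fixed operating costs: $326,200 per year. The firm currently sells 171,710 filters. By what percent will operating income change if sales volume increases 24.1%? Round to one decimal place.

Total contribution margin = 171,710 × $3.63 = $623,307.30.
Subtracting fixed costs: EBIT = $623,307.30 − $326,200 = $297,107.30.
DOL = contribution ÷ EBIT = $623,307.30 ÷ $297,107.30 = 2.0979.
%ΔEBIT = DOL × %ΔSales = 2.0979 × +24.1% = +50.6%.

+50.6%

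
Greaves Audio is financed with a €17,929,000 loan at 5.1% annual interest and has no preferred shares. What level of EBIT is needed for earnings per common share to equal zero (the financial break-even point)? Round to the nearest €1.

Annual interest = 5.1% × €17,929,000 = €914,379.00.
With no preferred dividends, EPS = 0 when EBIT exactly covers interest, so the financial break-even EBIT is €914,379.00.

€914,379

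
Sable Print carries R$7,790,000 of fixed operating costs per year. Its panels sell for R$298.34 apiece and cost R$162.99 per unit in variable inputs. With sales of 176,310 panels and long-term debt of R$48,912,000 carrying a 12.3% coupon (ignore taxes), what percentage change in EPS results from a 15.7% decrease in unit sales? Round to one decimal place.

-37.3%

At 176,310 units, contribution = 176,310 × R$135.35 = R$23,863,558.50.
Subtracting fixed costs: EBIT = R$23,863,558.50 − R$7,790,000 = R$16,073,558.50.
Interest = R$6,016,176.00, so EBIT − I = R$10,057,382.50.
Degree of combined leverage = contribution ÷ (EBIT − I) = R$23,863,558.50 ÷ R$10,057,382.50 = 2.3727.
EPS therefore changes by 2.3727 × (-15.7%) = -37.3%.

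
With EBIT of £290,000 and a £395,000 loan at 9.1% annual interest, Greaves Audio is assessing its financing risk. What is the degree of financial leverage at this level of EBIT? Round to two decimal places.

Annual interest charges come to £35,945.00.
DFL = EBIT ÷ (EBIT − I) = £290,000 ÷ (£290,000 − £35,945.00) = £290,000 ÷ £254,055.00 = 1.1415.

1.14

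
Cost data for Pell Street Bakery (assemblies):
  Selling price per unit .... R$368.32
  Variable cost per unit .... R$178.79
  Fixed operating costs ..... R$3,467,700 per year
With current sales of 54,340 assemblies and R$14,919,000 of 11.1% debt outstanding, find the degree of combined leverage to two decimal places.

1.99

At 54,340 units, contribution = 54,340 × R$189.53 = R$10,299,060.20.
Subtracting fixed costs: EBIT = R$10,299,060.20 − R$3,467,700 = R$6,831,360.20. Interest = R$1,656,009.00.
DOL = R$10,299,060.20 ÷ R$6,831,360.20 = 1.5076; DFL = R$6,831,360.20 ÷ R$5,175,351.20 = 1.3200.
Combined leverage = 1.5076 × 1.3200 = 1.9900.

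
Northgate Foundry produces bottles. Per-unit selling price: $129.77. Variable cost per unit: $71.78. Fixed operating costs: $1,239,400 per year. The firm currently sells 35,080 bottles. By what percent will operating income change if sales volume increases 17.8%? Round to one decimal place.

+45.6%

Total contribution margin = 35,080 × $57.99 = $2,034,289.20.
Subtracting fixed costs: EBIT = $2,034,289.20 − $1,239,400 = $794,889.20.
Degree of operating leverage = $2,034,289.20 / $794,889.20 = 2.5592.
%ΔEBIT = DOL × %ΔSales = 2.5592 × +17.8% = +45.6%.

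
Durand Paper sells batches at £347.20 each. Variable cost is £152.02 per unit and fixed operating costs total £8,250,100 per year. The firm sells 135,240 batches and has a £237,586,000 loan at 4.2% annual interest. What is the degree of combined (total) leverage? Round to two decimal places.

3.23

Total contribution margin = 135,240 × £195.18 = £26,396,143.20.
Subtracting fixed costs: EBIT = £26,396,143.20 − £8,250,100 = £18,146,043.20. Interest = £9,978,612.00.
DOL = £26,396,143.20 ÷ £18,146,043.20 = 1.4547; DFL = £18,146,043.20 ÷ £8,167,431.20 = 2.2218.
DCL = DOL × DFL = 1.4547 × 2.2218 = 3.2321.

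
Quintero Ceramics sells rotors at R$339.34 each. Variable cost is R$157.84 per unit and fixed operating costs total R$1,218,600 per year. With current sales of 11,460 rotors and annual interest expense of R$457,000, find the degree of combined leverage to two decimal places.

5.14

Contribution at this volume is 11,460 × R$181.50 = R$2,079,990.00.
Subtracting fixed costs: EBIT = R$2,079,990.00 − R$1,218,600 = R$861,390.00. Interest = R$457,000.00, so EBIT − I = R$404,390.00.
Degree of total leverage = total CM / (EBIT − interest) = R$2,079,990.00 / R$404,390.00 = 5.1435.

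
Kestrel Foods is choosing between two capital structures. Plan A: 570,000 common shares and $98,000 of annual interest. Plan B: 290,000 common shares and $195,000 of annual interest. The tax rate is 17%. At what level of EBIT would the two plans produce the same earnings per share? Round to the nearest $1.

$295,464

At indifference, (EBIT − 98,000)(1 − t)/570,000 = (EBIT − 195,000)(1 − t)/290,000.
The (1 − t) factor cancels: (EBIT − 98,000) × 290,000 = (EBIT − 195,000) × 570,000.
Solving, EBIT = (195,000·570,000 − 98,000·290,000) / (570,000 − 290,000) = 82,730,000,000 / 280,000 = 295,464.29.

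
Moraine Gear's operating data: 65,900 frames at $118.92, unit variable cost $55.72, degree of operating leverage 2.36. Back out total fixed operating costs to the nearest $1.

Contribution at this volume is 65,900 × $63.20 = $4,164,880.00.
Since DOL = CM ÷ EBIT, EBIT = $4,164,880.00 ÷ 2.36 = $1,764,779.66.
And FC = contribution − EBIT = $4,164,880.00 − $1,764,779.66 = $2,400,100.

$2,400,100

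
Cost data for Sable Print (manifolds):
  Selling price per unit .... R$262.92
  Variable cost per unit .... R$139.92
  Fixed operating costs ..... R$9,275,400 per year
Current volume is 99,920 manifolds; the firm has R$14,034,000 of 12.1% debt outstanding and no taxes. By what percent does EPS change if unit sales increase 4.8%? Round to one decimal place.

At 99,920 units, contribution = 99,920 × R$123.00 = R$12,290,160.00.
Subtracting fixed costs: EBIT = R$12,290,160.00 − R$9,275,400 = R$3,014,760.00.
After interest of R$1,698,114.00, pre-tax earnings = R$1,316,646.00.
Degree of combined leverage = contribution ÷ (EBIT − I) = R$12,290,160.00 ÷ R$1,316,646.00 = 9.3344.
%ΔEPS = DCL × %ΔSales = 9.3344 × +4.8% = +44.8%.

+44.8%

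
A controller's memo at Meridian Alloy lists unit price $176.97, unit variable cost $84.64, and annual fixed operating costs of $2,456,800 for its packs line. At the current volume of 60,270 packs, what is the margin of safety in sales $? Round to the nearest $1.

Each unit contributes $176.97 − $84.64 = $92.33. Break-even units = $2,456,800 ÷ $92.33 = 26,608.90; break-even revenue = 26,608.90 × $176.97 = $4,708,977.54.
Current sales = 60,270 × $176.97 = $10,665,981.90.
Margin of safety = $10,665,981.90 − $4,708,977.54 = $5,957,004.

$5,957,004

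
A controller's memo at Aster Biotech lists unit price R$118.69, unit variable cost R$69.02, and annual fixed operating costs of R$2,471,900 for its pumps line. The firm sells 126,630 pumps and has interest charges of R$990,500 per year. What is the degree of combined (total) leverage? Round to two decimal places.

Contribution at this volume is 126,630 × R$49.67 = R$6,289,712.10.
EBIT = R$6,289,712.10 − R$2,471,900 = R$3,817,812.10. Interest = R$990,500.00, so EBIT − I = R$2,827,312.10.
DCL = contribution ÷ (EBIT − I) = R$6,289,712.10 ÷ R$2,827,312.10 = 2.2246.

2.22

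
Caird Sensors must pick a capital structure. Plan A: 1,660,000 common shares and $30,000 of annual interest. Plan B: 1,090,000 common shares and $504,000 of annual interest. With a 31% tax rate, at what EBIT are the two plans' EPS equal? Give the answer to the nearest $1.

$1,410,421

At indifference, (EBIT − 30,000)(1 − t)/1,660,000 = (EBIT − 504,000)(1 − t)/1,090,000.
Cancelling (1 − t) and cross-multiplying: 1,090,000·(EBIT − 30,000) = 1,660,000·(EBIT − 504,000).
Solving, EBIT = (504,000·1,660,000 − 30,000·1,090,000) / (1,660,000 − 1,090,000) = 803,940,000,000 / 570,000 = 1,410,421.05.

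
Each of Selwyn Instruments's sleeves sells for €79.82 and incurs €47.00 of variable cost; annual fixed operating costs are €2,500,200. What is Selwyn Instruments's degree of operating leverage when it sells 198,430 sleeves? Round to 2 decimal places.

At 198,430 units, contribution = 198,430 × €32.82 = €6,512,472.60.
Operating income = contribution − fixed costs = €6,512,472.60 − €2,500,200 = €4,012,272.60.
Degree of operating leverage = €6,512,472.60 / €4,012,272.60 = 1.6231.

1.62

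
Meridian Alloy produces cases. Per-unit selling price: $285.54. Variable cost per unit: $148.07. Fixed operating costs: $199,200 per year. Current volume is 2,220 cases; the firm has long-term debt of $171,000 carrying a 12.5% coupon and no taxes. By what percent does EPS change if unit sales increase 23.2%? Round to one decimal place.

At 2,220 units, contribution = 2,220 × $137.47 = $305,183.40.
EBIT = $305,183.40 − $199,200 = $105,983.40.
After interest of $21,375.00, pre-tax earnings = $84,608.40.
Degree of combined leverage = contribution ÷ (EBIT − I) = $305,183.40 ÷ $84,608.40 = 3.6070.
%ΔEPS = DCL × %ΔSales = 3.6070 × +23.2% = +83.7%.

+83.7%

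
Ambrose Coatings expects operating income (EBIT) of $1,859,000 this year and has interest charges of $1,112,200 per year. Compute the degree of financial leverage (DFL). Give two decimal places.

2.49

Interest = $1,112,200.00.
DFL = EBIT ÷ (EBIT − I) = $1,859,000 ÷ ($1,859,000 − $1,112,200.00) = $1,859,000 ÷ $746,800.00 = 2.4893.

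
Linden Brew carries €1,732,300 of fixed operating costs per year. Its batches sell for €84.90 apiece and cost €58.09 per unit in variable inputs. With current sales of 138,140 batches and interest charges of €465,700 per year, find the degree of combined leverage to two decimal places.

Contribution at this volume is 138,140 × €26.81 = €3,703,533.40.
Subtracting fixed costs: EBIT = €3,703,533.40 − €1,732,300 = €1,971,233.40. Interest = €465,700.00, so EBIT − I = €1,505,533.40.
Degree of total leverage = total CM / (EBIT − interest) = €3,703,533.40 / €1,505,533.40 = 2.4599.

2.46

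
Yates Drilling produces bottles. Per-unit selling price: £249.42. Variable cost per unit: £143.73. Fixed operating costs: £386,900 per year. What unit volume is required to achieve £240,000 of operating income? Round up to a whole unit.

Each unit contributes £249.42 − £143.73 = £105.69.
Units = (FC + target) / CM = (£386,900 + £240,000) / £105.69 = 5,931.50, so 5,932 bottles.

5,932 bottles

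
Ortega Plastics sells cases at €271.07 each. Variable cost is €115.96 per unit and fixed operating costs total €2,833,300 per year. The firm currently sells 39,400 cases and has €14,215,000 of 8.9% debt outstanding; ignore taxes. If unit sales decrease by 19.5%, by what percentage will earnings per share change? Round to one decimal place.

Contribution at this volume is 39,400 × €155.11 = €6,111,334.00.
Subtracting fixed costs: EBIT = €6,111,334.00 − €2,833,300 = €3,278,034.00.
After interest of €1,265,135.00, pre-tax earnings = €2,012,899.00.
Degree of combined leverage = contribution ÷ (EBIT − I) = €6,111,334.00 ÷ €2,012,899.00 = 3.0361.
EPS therefore changes by 3.0361 × (-19.5%) = -59.2%.

-59.2%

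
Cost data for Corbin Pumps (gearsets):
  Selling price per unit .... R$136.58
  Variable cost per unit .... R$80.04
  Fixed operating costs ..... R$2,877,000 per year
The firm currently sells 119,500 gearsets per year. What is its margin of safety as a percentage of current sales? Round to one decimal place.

Each unit contributes R$136.58 − R$80.04 = R$56.54. Break-even units = R$2,877,000 ÷ R$56.54 = 50,884.33; break-even revenue = 50,884.33 × R$136.58 = R$6,949,781.75.
Current sales = 119,500 × R$136.58 = R$16,321,310.00.
Margin of safety = (R$16,321,310.00 − R$6,949,781.75) ÷ R$16,321,310.00 = 57.4%.

57.4%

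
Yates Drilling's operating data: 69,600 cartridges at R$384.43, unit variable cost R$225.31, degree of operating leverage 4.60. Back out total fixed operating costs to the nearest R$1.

Contribution at this volume is 69,600 × R$159.12 = R$11,074,752.00.
DOL = contribution / EBIT, so EBIT = R$11,074,752.00 / 4.60 = R$2,407,554.78.
Fixed costs = CM − EBIT = R$11,074,752.00 − R$2,407,554.78 = R$8,667,197.

R$8,667,197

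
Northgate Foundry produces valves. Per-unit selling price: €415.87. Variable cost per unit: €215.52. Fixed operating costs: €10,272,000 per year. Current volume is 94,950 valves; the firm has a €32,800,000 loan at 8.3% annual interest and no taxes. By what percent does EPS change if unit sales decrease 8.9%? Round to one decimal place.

Total contribution margin = 94,950 × €200.35 = €19,023,232.50.
EBIT = €19,023,232.50 − €10,272,000 = €8,751,232.50.
Interest = €2,722,400.00, so EBIT − I = €6,028,832.50.
Degree of combined leverage = contribution ÷ (EBIT − I) = €19,023,232.50 ÷ €6,028,832.50 = 3.1554.
%ΔEPS = DCL × %ΔSales = 3.1554 × -8.9% = -28.1%.

-28.1%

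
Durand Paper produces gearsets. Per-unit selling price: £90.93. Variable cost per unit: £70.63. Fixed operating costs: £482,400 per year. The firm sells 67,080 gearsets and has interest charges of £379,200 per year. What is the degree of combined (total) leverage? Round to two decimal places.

At 67,080 units, contribution = 67,080 × £20.30 = £1,361,724.00.
Operating income = contribution − fixed costs = £1,361,724.00 − £482,400 = £879,324.00. Interest = £379,200.00, so EBIT − I = £500,124.00.
DCL = contribution ÷ (EBIT − I) = £1,361,724.00 ÷ £500,124.00 = 2.7228.

2.72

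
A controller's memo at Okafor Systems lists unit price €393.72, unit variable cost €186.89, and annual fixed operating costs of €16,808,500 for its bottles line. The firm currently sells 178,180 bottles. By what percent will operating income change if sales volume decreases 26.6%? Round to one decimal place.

At 178,180 units, contribution = 178,180 × €206.83 = €36,852,969.40.
Subtracting fixed costs: EBIT = €36,852,969.40 − €16,808,500 = €20,044,469.40.
Degree of operating leverage = €36,852,969.40 / €20,044,469.40 = 1.8386.
Operating income changes by 1.8386 × -26.6% = -48.9%.

-48.9%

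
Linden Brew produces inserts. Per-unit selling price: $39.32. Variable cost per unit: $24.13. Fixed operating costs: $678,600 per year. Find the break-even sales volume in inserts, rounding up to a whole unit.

44,675 inserts

Unit CM = price − variable cost = $39.32 − $24.13 = $15.19.
Units to break even: $678,600 ÷ $15.19 = 44,674.13, rounded up to 44,675.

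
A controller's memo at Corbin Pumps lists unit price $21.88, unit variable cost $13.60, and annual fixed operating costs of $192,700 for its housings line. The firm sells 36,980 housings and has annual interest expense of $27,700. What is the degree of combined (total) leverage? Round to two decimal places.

At 36,980 units, contribution = 36,980 × $8.28 = $306,194.40.
Operating income = contribution − fixed costs = $306,194.40 − $192,700 = $113,494.40. Interest = $27,700.00, so EBIT − I = $85,794.40.
Degree of total leverage = total CM / (EBIT − interest) = $306,194.40 / $85,794.40 = 3.5689.

3.57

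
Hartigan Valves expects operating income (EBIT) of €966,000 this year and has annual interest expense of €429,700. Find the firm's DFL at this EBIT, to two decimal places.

1.80

Interest = €429,700.00.
DFL = EBIT ÷ (EBIT − I) = €966,000 ÷ (€966,000 − €429,700.00) = €966,000 ÷ €536,300.00 = 1.8012.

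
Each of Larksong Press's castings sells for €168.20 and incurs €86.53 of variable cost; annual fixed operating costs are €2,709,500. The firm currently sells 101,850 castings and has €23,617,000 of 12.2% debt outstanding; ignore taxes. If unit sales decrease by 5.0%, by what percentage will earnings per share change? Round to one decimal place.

At 101,850 units, contribution = 101,850 × €81.67 = €8,318,089.50.
Operating income = contribution − fixed costs = €8,318,089.50 − €2,709,500 = €5,608,589.50.
Interest = €2,881,274.00, so EBIT − I = €2,727,315.50.
DCL = total CM / (EBIT − I) = €8,318,089.50 / €2,727,315.50 = 3.0499.
EPS therefore changes by 3.0499 × (-5.0%) = -15.2%.

-15.2%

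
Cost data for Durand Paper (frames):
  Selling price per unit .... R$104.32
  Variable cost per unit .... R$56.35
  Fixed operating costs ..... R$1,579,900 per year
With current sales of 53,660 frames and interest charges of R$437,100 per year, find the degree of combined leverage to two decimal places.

Total contribution margin = 53,660 × R$47.97 = R$2,574,070.20.
Subtracting fixed costs: EBIT = R$2,574,070.20 − R$1,579,900 = R$994,170.20. Interest = R$437,100.00.
DOL = R$2,574,070.20 ÷ R$994,170.20 = 2.5892; DFL = R$994,170.20 ÷ R$557,070.20 = 1.7846.
DCL = DOL × DFL = 2.5892 × 1.7846 = 4.6207.

4.62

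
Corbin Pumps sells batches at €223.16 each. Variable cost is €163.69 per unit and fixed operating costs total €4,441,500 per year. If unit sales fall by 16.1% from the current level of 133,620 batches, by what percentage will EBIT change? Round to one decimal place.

-36.5%

At 133,620 units, contribution = 133,620 × €59.47 = €7,946,381.40.
Subtracting fixed costs: EBIT = €7,946,381.40 − €4,441,500 = €3,504,881.40.
Degree of operating leverage = €7,946,381.40 / €3,504,881.40 = 2.2672.
%ΔEBIT = DOL × %ΔSales = 2.2672 × -16.1% = -36.5%.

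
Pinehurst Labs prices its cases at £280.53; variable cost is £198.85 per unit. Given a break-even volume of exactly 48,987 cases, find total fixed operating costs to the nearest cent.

Contribution margin per unit = £280.53 − £198.85 = £81.68.
Fixed costs = break-even units × CM = 48,987 × £81.68 = £4,001,258.16.

£4,001,258.16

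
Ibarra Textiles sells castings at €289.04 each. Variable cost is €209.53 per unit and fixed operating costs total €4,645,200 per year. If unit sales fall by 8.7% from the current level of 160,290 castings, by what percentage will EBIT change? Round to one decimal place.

-13.7%

At 160,290 units, contribution = 160,290 × €79.51 = €12,744,657.90.
Operating income = contribution − fixed costs = €12,744,657.90 − €4,645,200 = €8,099,457.90.
Degree of operating leverage = €12,744,657.90 / €8,099,457.90 = 1.5735.
Operating income changes by 1.5735 × -8.7% = -13.7%.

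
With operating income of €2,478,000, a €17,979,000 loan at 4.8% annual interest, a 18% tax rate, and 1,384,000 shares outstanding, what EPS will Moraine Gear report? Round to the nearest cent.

€0.96

Pre-tax income = €2,478,000 − €862,992.00 = €1,615,008.00.
Net income = €1,615,008.00 × (1 − 0.18) = €1,324,306.56.
Per share: €1,324,306.56 / 1,384,000 shares = €0.96.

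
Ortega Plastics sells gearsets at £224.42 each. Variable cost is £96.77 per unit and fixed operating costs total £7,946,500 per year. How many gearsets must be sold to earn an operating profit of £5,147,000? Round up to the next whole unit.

102,574 gearsets

Unit CM = price − variable cost = £224.42 − £96.77 = £127.65.
Required volume = (fixed costs + target profit) ÷ CM = (£7,946,500 + £5,147,000) ÷ £127.65 = 102,573.44, so 102,574 gearsets.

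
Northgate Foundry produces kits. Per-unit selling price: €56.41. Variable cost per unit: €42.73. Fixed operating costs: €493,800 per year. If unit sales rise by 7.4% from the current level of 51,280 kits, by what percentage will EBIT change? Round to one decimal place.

+25.0%

At 51,280 units, contribution = 51,280 × €13.68 = €701,510.40.
Subtracting fixed costs: EBIT = €701,510.40 − €493,800 = €207,710.40.
So DOL = total CM / EBIT = €701,510.40 / €207,710.40 = 3.3773.
Operating income changes by 3.3773 × +7.4% = +25.0%.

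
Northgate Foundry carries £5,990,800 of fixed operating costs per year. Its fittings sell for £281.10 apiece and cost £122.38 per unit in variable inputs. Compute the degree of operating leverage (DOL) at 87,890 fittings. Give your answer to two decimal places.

1.75

Contribution at this volume is 87,890 × £158.72 = £13,949,900.80.
Operating income = contribution − fixed costs = £13,949,900.80 − £5,990,800 = £7,959,100.80.
Degree of operating leverage = £13,949,900.80 / £7,959,100.80 = 1.7527.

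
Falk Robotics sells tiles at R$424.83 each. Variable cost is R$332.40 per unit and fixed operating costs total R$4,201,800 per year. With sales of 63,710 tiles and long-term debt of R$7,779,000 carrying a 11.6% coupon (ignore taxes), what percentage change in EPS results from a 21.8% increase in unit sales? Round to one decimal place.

+163.6%

At 63,710 units, contribution = 63,710 × R$92.43 = R$5,888,715.30.
Operating income = contribution − fixed costs = R$5,888,715.30 − R$4,201,800 = R$1,686,915.30.
Interest = R$902,364.00, so EBIT − I = R$784,551.30.
Degree of combined leverage = contribution ÷ (EBIT − I) = R$5,888,715.30 ÷ R$784,551.30 = 7.5058.
%ΔEPS = DCL × %ΔSales = 7.5058 × +21.8% = +163.6%.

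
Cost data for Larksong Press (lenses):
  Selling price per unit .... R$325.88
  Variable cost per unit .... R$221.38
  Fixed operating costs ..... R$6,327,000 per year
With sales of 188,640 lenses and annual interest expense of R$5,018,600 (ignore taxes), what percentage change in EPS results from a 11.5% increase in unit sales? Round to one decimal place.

+27.1%

Contribution at this volume is 188,640 × R$104.50 = R$19,712,880.00.
EBIT = R$19,712,880.00 − R$6,327,000 = R$13,385,880.00.
Interest = R$5,018,600.00, so EBIT − I = R$8,367,280.00.
Degree of combined leverage = contribution ÷ (EBIT − I) = R$19,712,880.00 ÷ R$8,367,280.00 = 2.3559.
EPS therefore changes by 2.3559 × (+11.5%) = +27.1%.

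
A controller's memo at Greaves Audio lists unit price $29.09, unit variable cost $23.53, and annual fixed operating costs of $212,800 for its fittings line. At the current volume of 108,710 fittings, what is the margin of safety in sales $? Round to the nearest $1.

Each unit contributes $29.09 − $23.53 = $5.56. Break-even units = $212,800 ÷ $5.56 = 38,273.38; break-even revenue = 38,273.38 × $29.09 = $1,113,372.66.
Current sales = 108,710 × $29.09 = $3,162,373.90.
Margin of safety = $3,162,373.90 − $1,113,372.66 = $2,049,001.

$2,049,001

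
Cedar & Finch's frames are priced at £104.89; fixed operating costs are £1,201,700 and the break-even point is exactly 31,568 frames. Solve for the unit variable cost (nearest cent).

£66.82

At break-even, FC = Q × (P − VC), so P − VC = £1,201,700 ÷ 31,568 = £38.0670.
Hence VC = price − CM = £104.89 − £38.0670 = £66.82.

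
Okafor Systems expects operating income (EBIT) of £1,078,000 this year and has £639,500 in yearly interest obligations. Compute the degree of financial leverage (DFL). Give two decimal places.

Annual interest charges come to £639,500.00.
DFL = EBIT ÷ (EBIT − I) = £1,078,000 ÷ (£1,078,000 − £639,500.00) = £1,078,000 ÷ £438,500.00 = 2.4584.

2.46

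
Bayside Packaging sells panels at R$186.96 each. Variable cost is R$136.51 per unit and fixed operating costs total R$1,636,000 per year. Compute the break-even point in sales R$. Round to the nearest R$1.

R$6,062,766

Contribution margin per unit = R$186.96 − R$136.51 = R$50.45, a CM ratio of R$50.45 ÷ R$186.96 = 0.2698.
Break-even sales = FC ÷ CM ratio = R$1,636,000 × R$186.96 / R$50.45 = R$6,062,766.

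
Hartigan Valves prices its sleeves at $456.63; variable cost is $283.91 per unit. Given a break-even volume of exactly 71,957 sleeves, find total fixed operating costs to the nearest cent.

Each unit contributes $456.63 − $283.91 = $172.72.
Since BE = FC / CM, FC = 71,957 × $172.72 = $12,428,413.04.

$12,428,413.04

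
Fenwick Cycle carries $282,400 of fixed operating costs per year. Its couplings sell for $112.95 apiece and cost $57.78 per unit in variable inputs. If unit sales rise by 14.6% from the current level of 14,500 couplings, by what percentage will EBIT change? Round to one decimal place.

+22.6%

At 14,500 units, contribution = 14,500 × $55.17 = $799,965.00.
Operating income = contribution − fixed costs = $799,965.00 − $282,400 = $517,565.00.
Degree of operating leverage = $799,965.00 / $517,565.00 = 1.5456.
%ΔEBIT = DOL × %ΔSales = 1.5456 × +14.6% = +22.6%.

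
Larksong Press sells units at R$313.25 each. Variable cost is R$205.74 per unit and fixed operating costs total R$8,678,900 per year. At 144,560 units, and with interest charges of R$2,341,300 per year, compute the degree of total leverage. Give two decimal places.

3.44

Contribution at this volume is 144,560 × R$107.51 = R$15,541,645.60.
Subtracting fixed costs: EBIT = R$15,541,645.60 − R$8,678,900 = R$6,862,745.60. Interest = R$2,341,300.00, so EBIT − I = R$4,521,445.60.
DCL = contribution ÷ (EBIT − I) = R$15,541,645.60 ÷ R$4,521,445.60 = 3.4373.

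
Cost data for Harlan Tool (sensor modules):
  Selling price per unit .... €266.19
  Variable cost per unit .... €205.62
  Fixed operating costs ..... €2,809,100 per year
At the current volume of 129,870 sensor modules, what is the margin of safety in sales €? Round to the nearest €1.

€22,224,803

Each unit contributes €266.19 − €205.62 = €60.57. Break-even units = €2,809,100 ÷ €60.57 = 46,377.74; break-even revenue = 46,377.74 × €266.19 = €12,345,291.88.
Current sales = 129,870 × €266.19 = €34,570,095.30.
Margin of safety = €34,570,095.30 − €12,345,291.88 = €22,224,803.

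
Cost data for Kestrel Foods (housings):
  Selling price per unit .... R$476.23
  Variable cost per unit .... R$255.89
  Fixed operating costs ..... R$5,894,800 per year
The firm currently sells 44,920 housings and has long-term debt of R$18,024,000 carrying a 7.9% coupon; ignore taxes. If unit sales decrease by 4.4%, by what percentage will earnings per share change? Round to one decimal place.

-16.9%

Contribution at this volume is 44,920 × R$220.34 = R$9,897,672.80.
Subtracting fixed costs: EBIT = R$9,897,672.80 − R$5,894,800 = R$4,002,872.80.
Interest = R$1,423,896.00, so EBIT − I = R$2,578,976.80.
DCL = total CM / (EBIT − I) = R$9,897,672.80 / R$2,578,976.80 = 3.8378.
EPS therefore changes by 3.8378 × (-4.4%) = -16.9%.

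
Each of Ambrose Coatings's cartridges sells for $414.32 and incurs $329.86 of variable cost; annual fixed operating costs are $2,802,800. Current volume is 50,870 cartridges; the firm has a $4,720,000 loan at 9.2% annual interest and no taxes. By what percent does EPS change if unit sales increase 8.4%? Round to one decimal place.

+34.1%

Contribution at this volume is 50,870 × $84.46 = $4,296,480.20.
Operating income = contribution − fixed costs = $4,296,480.20 − $2,802,800 = $1,493,680.20.
After interest of $434,240.00, pre-tax earnings = $1,059,440.20.
DCL = total CM / (EBIT − I) = $4,296,480.20 / $1,059,440.20 = 4.0554.
EPS therefore changes by 4.0554 × (+8.4%) = +34.1%.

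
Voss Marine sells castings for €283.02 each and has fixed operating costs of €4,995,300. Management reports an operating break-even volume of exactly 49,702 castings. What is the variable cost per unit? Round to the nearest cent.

Contribution per unit must be FC / Q = €4,995,300 / 49,702 = €100.5050.
Variable cost per unit = €283.02 − €100.5050 = €182.51.

€182.51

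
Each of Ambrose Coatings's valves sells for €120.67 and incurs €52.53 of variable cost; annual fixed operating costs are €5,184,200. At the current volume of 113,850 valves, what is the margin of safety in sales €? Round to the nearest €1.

€4,557,513

Contribution margin per unit = €120.67 − €52.53 = €68.14. Break-even units = €5,184,200 ÷ €68.14 = 76,081.60; break-even revenue = 76,081.60 × €120.67 = €9,180,766.28.
Current sales = 113,850 × €120.67 = €13,738,279.50.
Margin of safety = €13,738,279.50 − €9,180,766.28 = €4,557,513.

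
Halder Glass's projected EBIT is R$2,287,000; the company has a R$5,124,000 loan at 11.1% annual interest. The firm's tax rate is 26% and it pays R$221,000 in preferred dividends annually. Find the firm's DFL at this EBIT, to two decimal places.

Interest = R$568,764.00.
Pre-tax preferred-dividend burden = R$221,000 ÷ (1 − 0.26) = R$298,648.65.
DFL = EBIT ÷ [EBIT − I − D_p/(1−t)] = R$2,287,000 ÷ [R$2,287,000 − R$568,764.00 − R$298,648.65] = R$2,287,000 ÷ R$1,419,587.35 = 1.6110.

1.61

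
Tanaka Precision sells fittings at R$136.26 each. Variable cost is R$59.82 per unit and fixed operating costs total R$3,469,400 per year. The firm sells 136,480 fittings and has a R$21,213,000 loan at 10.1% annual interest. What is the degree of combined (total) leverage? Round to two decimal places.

2.16

At 136,480 units, contribution = 136,480 × R$76.44 = R$10,432,531.20.
Subtracting fixed costs: EBIT = R$10,432,531.20 − R$3,469,400 = R$6,963,131.20. Interest = R$2,142,513.00.
DOL = R$10,432,531.20 ÷ R$6,963,131.20 = 1.4983; DFL = R$6,963,131.20 ÷ R$4,820,618.20 = 1.4444.
DCL = DOL × DFL = 1.4983 × 1.4444 = 2.1641.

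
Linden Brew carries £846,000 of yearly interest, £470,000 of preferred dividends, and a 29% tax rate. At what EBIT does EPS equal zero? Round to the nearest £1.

Preferred dividends are paid after tax, so their pre-tax equivalent is £470,000 ÷ (1 − 0.29) = £661,971.83.
Financial break-even EBIT = interest + D_p ÷ (1 − t) = £846,000 + £661,971.83 = £1,507,971.83.

£1,507,972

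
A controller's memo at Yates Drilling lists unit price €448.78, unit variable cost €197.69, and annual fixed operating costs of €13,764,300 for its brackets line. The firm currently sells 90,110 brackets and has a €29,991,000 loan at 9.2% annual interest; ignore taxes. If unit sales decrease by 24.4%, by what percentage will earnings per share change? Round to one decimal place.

Contribution at this volume is 90,110 × €251.09 = €22,625,719.90.
Operating income = contribution − fixed costs = €22,625,719.90 − €13,764,300 = €8,861,419.90.
After interest of €2,759,172.00, pre-tax earnings = €6,102,247.90.
DCL = total CM / (EBIT − I) = €22,625,719.90 / €6,102,247.90 = 3.7078.
%ΔEPS = DCL × %ΔSales = 3.7078 × -24.4% = -90.5%.

-90.5%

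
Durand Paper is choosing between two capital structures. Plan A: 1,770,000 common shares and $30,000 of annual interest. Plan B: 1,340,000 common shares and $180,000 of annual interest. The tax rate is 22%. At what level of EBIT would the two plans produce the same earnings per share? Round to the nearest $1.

$647,442

Set EPS_A = EPS_B: (EBIT − $30,000)(1 − 0.22) ÷ 1,770,000 = (EBIT − $180,000)(1 − 0.22) ÷ 1,340,000.
Cancelling (1 − t) and cross-multiplying: 1,340,000·(EBIT − 30,000) = 1,770,000·(EBIT − 180,000).
Solving, EBIT = (180,000·1,770,000 − 30,000·1,340,000) / (1,770,000 − 1,340,000) = 278,400,000,000 / 430,000 = 647,441.86.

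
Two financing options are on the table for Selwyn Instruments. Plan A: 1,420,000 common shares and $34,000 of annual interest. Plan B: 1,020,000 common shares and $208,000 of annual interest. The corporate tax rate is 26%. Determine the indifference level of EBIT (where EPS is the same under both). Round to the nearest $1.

$651,700

Set EPS_A = EPS_B: (EBIT − $34,000)(1 − 0.26) ÷ 1,420,000 = (EBIT − $208,000)(1 − 0.26) ÷ 1,020,000.
The (1 − t) factor cancels: (EBIT − 34,000) × 1,020,000 = (EBIT − 208,000) × 1,420,000.
Solving, EBIT = (208,000·1,420,000 − 34,000·1,020,000) / (1,420,000 − 1,020,000) = 260,680,000,000 / 400,000 = 651,700.00.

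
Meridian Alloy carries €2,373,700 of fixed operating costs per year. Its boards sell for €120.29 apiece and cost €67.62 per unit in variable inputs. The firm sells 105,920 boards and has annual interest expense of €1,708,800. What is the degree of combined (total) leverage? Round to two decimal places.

Total contribution margin = 105,920 × €52.67 = €5,578,806.40.
Operating income = contribution − fixed costs = €5,578,806.40 − €2,373,700 = €3,205,106.40. Interest = €1,708,800.00.
DOL = €5,578,806.40 ÷ €3,205,106.40 = 1.7406; DFL = €3,205,106.40 ÷ €1,496,306.40 = 2.1420.
DCL = DOL × DFL = 1.7406 × 2.1420 = 3.7284.

3.73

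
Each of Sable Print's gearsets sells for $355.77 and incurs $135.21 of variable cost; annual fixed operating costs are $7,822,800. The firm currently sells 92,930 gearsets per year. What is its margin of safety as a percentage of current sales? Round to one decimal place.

Unit CM = price − variable cost = $355.77 − $135.21 = $220.56. Break-even units = $7,822,800 ÷ $220.56 = 35,467.90; break-even revenue = 35,467.90 × $355.77 = $12,618,414.74.
Current sales = 92,930 × $355.77 = $33,061,706.10.
Margin of safety = ($33,061,706.10 − $12,618,414.74) ÷ $33,061,706.10 = 61.8%.

61.8%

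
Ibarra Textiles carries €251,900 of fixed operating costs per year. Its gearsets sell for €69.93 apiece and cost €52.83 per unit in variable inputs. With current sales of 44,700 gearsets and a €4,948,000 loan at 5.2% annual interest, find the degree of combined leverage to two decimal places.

Total contribution margin = 44,700 × €17.10 = €764,370.00.
EBIT = €764,370.00 − €251,900 = €512,470.00. Interest = €257,296.00, so EBIT − I = €255,174.00.
DCL = contribution ÷ (EBIT − I) = €764,370.00 ÷ €255,174.00 = 2.9955.

3.00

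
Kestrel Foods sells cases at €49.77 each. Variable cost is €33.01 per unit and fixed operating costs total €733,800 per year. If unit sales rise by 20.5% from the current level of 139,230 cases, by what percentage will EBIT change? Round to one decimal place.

At 139,230 units, contribution = 139,230 × €16.76 = €2,333,494.80.
Subtracting fixed costs: EBIT = €2,333,494.80 − €733,800 = €1,599,694.80.
DOL = contribution ÷ EBIT = €2,333,494.80 ÷ €1,599,694.80 = 1.4587.
Operating income changes by 1.4587 × +20.5% = +29.9%.

+29.9%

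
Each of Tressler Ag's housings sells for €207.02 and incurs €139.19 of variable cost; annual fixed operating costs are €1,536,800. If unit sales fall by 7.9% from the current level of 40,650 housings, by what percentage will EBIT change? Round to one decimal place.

Contribution at this volume is 40,650 × €67.83 = €2,757,289.50.
EBIT = €2,757,289.50 − €1,536,800 = €1,220,489.50.
DOL = contribution ÷ EBIT = €2,757,289.50 ÷ €1,220,489.50 = 2.2592.
%ΔEBIT = DOL × %ΔSales = 2.2592 × -7.9% = -17.8%.

-17.8%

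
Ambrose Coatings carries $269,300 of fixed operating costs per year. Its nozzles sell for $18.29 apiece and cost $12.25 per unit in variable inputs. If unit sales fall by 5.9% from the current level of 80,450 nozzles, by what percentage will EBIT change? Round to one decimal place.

-13.2%

Total contribution margin = 80,450 × $6.04 = $485,918.00.
Subtracting fixed costs: EBIT = $485,918.00 − $269,300 = $216,618.00.
So DOL = total CM / EBIT = $485,918.00 / $216,618.00 = 2.2432.
So EBIT moves 2.2432 × (-5.9%) = -13.2%.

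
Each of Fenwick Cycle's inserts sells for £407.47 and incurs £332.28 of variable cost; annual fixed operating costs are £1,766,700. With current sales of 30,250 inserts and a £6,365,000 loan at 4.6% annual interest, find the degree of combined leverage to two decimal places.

10.58

At 30,250 units, contribution = 30,250 × £75.19 = £2,274,497.50.
EBIT = £2,274,497.50 − £1,766,700 = £507,797.50. Interest = £292,790.00.
DOL = £2,274,497.50 ÷ £507,797.50 = 4.4791; DFL = £507,797.50 ÷ £215,007.50 = 2.3618.
Combined leverage = 4.4791 × 2.3618 = 10.5787.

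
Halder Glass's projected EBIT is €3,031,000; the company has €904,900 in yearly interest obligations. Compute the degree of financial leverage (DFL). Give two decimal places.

1.43

Interest = €904,900.00.
Degree of financial leverage = EBIT / (EBIT − interest) = €3,031,000 / €2,126,100.00 = 1.4256.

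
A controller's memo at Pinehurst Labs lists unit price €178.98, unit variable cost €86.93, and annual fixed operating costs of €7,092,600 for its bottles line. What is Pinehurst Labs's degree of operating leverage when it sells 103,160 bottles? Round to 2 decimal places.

3.95

Contribution at this volume is 103,160 × €92.05 = €9,495,878.00.
Operating income = contribution − fixed costs = €9,495,878.00 − €7,092,600 = €2,403,278.00.
Degree of operating leverage = €9,495,878.00 / €2,403,278.00 = 3.9512.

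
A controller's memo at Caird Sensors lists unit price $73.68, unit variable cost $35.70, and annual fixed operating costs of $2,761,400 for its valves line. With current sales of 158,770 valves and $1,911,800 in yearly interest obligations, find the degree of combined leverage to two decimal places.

4.44

Total contribution margin = 158,770 × $37.98 = $6,030,084.60.
EBIT = $6,030,084.60 − $2,761,400 = $3,268,684.60. Interest = $1,911,800.00.
DOL = $6,030,084.60 ÷ $3,268,684.60 = 1.8448; DFL = $3,268,684.60 ÷ $1,356,884.60 = 2.4090.
DCL = DOL × DFL = 1.8448 × 2.4090 = 4.4441.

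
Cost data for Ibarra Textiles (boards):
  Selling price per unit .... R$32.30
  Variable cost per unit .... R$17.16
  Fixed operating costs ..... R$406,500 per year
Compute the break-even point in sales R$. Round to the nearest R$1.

Contribution margin per unit = R$32.30 − R$17.16 = R$15.14, a CM ratio of R$15.14 ÷ R$32.30 = 0.4687.
Break-even revenue = fixed costs × price ÷ CM = R$406,500 × R$32.30 ÷ R$15.14 = R$867,236.

R$867,236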